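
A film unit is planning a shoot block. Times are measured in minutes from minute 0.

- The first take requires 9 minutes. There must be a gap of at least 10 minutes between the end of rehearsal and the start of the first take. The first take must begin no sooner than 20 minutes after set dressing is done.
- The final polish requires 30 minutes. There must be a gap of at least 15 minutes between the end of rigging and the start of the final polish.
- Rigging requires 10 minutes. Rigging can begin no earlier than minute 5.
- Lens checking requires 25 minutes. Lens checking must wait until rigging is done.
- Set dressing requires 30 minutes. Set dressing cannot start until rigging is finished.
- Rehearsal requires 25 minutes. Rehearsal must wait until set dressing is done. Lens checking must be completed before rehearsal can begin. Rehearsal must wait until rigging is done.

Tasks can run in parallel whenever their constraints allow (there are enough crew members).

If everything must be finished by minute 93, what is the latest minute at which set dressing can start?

19

To finish by minute 93, the first take (duration 9) must start no later than minute 84.
Rehearsal has to be done before the first take (must start by minute 84, minus 10-minute gap → minute 74). That means finishing by minute 74, i.e. starting by 74 − 25 = minute 49.
For set dressing: rehearsal (must start by minute 49); the first take (must start by minute 84, minus 20-minute gap → minute 64). The most restrictive is minute 49; with a 30-minute duration, set dressing must start by minute 19.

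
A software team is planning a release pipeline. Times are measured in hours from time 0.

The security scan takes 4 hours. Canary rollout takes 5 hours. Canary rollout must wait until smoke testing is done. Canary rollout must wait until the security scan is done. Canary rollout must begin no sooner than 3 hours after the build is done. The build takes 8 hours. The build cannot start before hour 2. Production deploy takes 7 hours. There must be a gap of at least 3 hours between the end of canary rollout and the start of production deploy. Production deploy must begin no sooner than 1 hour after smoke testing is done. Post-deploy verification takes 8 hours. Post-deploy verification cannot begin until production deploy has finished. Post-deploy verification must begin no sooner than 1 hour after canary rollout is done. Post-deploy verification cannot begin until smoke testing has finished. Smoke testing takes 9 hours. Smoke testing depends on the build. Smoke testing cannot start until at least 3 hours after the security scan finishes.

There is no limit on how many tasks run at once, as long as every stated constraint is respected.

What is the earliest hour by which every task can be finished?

42

The security scan can start immediately at hour 0; it finishes at hour 4.
After its own release at hour 2, the build can start at hour 2 and finishes at hour 10.
Smoke testing needs all of the build (finishes hour 10); the security scan (finishes hour 4, plus 3-hour gap → hour 7). That puts its earliest start at hour 10; it finishes at 10 + 9 = hour 19.
Canary rollout has to wait for smoke testing (finishes hour 19); the security scan (finishes hour 4); the build (finishes hour 10, plus 3-hour gap → hour 13). The latest of these is hour 19, so canary rollout runs hour 19 to 19 + 5 = hour 24.
Production deploy needs all of canary rollout (finishes hour 24, plus 3-hour gap → hour 27); smoke testing (finishes hour 19, plus 1-hour gap → hour 20). That puts its earliest start at hour 27; it finishes at 27 + 7 = hour 34.
Post-deploy verification cannot start until production deploy (finishes hour 34); canary rollout (finishes hour 24, plus 1-hour gap → hour 25); smoke testing (finishes hour 19). The controlling bound is hour 34, so post-deploy verification finishes at 34 + 8 = hour 42.
All tasks are finished once the last one completes. Finish times: The build at 10, The security scan at 4, Smoke testing at 19, Canary rollout at 24, Production deploy at 34, Post-deploy verification at 42. The latest is hour 42.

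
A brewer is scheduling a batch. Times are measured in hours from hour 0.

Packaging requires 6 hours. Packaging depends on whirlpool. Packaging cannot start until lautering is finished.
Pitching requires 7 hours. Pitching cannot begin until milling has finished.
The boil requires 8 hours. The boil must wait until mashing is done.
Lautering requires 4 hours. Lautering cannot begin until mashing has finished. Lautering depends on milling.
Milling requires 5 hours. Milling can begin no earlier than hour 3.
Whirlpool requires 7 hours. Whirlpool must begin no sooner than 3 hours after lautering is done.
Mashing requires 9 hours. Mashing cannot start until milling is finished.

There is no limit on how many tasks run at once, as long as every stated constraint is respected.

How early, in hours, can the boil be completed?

Milling cannot begin until its own release at hour 3. It runs from hour 3 to 3 + 5 = hour 8.
Mashing waits on milling (finishes hour 8), so it starts at hour 8 and finishes at 8 + 9 = hour 17.
The boil waits on mashing (finishes hour 17), so it starts at hour 17 and finishes at 17 + 8 = hour 25.

25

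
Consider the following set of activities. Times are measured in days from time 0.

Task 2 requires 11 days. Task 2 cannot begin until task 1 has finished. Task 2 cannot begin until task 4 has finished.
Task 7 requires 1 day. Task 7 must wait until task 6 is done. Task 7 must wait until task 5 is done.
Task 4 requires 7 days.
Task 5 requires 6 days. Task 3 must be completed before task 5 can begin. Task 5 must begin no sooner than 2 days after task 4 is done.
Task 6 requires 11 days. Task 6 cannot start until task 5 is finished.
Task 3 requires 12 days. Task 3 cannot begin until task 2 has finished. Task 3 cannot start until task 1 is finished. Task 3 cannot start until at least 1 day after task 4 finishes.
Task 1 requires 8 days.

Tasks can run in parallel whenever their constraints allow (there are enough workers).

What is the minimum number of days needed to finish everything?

49

Task 4 has no prerequisites, so it starts at day 0 and finishes at day 7.
Task 1 has no prerequisites, so it starts at day 0 and finishes at day 8.
For task 2: task 1 (finishes day 8); task 4 (finishes day 7). Taking the maximum gives a start of day 8, and it finishes at 8 + 11 = day 19.
Task 3 needs all of task 2 (finishes day 19); task 1 (finishes day 8); task 4 (finishes day 7, plus 1-day gap → day 8). That puts its earliest start at day 19; it finishes at 19 + 12 = day 31.
Task 5 cannot start until task 3 (finishes day 31); task 4 (finishes day 7, plus 2-day gap → day 9). The controlling bound is day 31, so task 5 finishes at 31 + 6 = day 37.
Task 6 waits on task 5 (finishes day 37), so it starts at day 37 and finishes at 37 + 11 = day 48.
Task 7 needs all of task 6 (finishes day 48); task 5 (finishes day 37). That puts its earliest start at day 48; it finishes at 48 + 1 = day 49.
All tasks are finished once the last one completes. Finish times: Task 1 at 8, Task 2 at 19, Task 3 at 31, Task 4 at 7, Task 5 at 37, Task 6 at 48, Task 7 at 49. The latest is day 49.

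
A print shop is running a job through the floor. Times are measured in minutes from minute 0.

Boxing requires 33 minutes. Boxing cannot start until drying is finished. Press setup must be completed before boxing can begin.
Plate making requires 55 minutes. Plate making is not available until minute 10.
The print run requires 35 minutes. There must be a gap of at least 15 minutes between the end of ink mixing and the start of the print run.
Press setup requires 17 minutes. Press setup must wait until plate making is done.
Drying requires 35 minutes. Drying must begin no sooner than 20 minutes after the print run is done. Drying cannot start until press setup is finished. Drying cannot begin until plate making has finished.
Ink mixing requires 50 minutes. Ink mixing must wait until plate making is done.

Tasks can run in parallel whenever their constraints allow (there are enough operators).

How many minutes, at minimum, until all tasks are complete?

253

Plate making waits on its own release at minute 10, so it starts at minute 10 and finishes at 10 + 55 = minute 65.
Press setup cannot begin until plate making (finishes minute 65). It runs from minute 65 to 65 + 17 = minute 82.
After plate making (finishes minute 65), ink mixing can start at minute 65 and finishes at minute 115.
After ink mixing (finishes minute 115, plus 15-minute gap → minute 130), the print run can start at minute 130 and finishes at minute 165.
For drying: the print run (finishes minute 165, plus 20-minute gap → minute 185); press setup (finishes minute 82); plate making (finishes minute 65). Taking the maximum gives a start of minute 185, and it finishes at 185 + 35 = minute 220.
Boxing cannot start until drying (finishes minute 220); press setup (finishes minute 82). The controlling bound is minute 220, so boxing finishes at 220 + 33 = minute 253.
All tasks are finished once the last one completes. Finish times: Plate making at 65, Ink mixing at 115, Press setup at 82, The print run at 165, Drying at 220, Boxing at 253. The latest is minute 253.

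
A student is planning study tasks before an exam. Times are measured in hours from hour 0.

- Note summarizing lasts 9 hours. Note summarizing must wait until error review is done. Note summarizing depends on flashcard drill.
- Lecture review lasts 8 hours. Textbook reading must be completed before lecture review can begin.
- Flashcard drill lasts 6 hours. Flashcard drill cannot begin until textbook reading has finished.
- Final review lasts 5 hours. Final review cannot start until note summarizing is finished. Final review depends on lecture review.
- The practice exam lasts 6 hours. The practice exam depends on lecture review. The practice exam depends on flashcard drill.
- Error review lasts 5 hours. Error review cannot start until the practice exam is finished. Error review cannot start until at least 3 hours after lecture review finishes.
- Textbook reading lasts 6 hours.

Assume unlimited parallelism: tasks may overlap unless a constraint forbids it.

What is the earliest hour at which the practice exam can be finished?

Nothing blocks textbook reading, so it runs from hour 0 to hour 6.
Flashcard drill cannot begin until textbook reading (finishes hour 6). It runs from hour 6 to 6 + 6 = hour 12.
After textbook reading (finishes hour 6), lecture review can start at hour 6 and finishes at hour 14.
The practice exam has to wait for lecture review (finishes hour 14); flashcard drill (finishes hour 12). The latest of these is hour 14, so the practice exam runs hour 14 to 14 + 6 = hour 20.

20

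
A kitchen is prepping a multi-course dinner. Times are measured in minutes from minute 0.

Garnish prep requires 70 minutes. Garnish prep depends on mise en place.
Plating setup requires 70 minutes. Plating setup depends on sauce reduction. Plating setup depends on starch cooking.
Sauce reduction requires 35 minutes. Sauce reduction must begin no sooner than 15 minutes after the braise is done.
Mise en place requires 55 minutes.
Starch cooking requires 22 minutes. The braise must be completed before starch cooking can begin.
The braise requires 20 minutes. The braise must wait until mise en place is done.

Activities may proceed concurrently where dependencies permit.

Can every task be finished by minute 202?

Mise en place has no prerequisites, so it starts at minute 0 and finishes at minute 55.
After mise en place (finishes minute 55), garnish prep can start at minute 55 and finishes at minute 125.
After mise en place (finishes minute 55), the braise can start at minute 55 and finishes at minute 75.
After the braise (finishes minute 75), starch cooking can start at minute 75 and finishes at minute 97.
Sauce reduction waits on the braise (finishes minute 75, plus 15-minute gap → minute 90), so it starts at minute 90 and finishes at 90 + 35 = minute 125.
Plating setup has to wait for sauce reduction (finishes minute 125); starch cooking (finishes minute 97). The latest of these is minute 125, so plating setup runs minute 125 to 125 + 70 = minute 195.
Every task is finished by minute 195, which is no later than the deadline of 202, so the schedule is feasible.

Yes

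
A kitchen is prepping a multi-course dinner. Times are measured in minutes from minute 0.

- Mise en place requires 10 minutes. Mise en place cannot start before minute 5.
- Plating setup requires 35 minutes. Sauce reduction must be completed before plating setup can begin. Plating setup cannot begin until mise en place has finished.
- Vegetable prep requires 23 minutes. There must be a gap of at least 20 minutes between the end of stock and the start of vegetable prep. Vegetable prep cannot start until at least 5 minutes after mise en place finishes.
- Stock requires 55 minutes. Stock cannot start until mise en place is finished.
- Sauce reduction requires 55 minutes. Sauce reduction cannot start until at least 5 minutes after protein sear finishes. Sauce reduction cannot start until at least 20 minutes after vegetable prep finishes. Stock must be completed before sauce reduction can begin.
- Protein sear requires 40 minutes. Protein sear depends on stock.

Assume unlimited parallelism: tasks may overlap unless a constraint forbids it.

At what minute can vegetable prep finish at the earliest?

After its own release at minute 5, mise en place can start at minute 5 and finishes at minute 15.
Stock cannot begin until mise en place (finishes minute 15). It runs from minute 15 to 15 + 55 = minute 70.
Vegetable prep has to wait for stock (finishes minute 70, plus 20-minute gap → minute 90); mise en place (finishes minute 15, plus 5-minute gap → minute 20). The latest of these is minute 90, so vegetable prep runs minute 90 to 90 + 23 = minute 113.

113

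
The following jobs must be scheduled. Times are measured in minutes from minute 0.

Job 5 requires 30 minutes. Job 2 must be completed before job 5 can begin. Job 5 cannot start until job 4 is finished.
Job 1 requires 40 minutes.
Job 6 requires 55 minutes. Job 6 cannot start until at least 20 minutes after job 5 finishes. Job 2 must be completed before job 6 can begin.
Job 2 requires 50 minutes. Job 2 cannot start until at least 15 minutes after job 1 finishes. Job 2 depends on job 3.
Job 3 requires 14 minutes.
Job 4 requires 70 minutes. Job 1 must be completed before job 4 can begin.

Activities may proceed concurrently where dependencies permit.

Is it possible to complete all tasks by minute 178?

No

Job 3 has no prerequisites, so it starts at minute 0 and finishes at minute 14.
Job 1 has no prerequisites, so it starts at minute 0 and finishes at minute 40.
Job 4 cannot begin until job 1 (finishes minute 40). It runs from minute 40 to 40 + 70 = minute 110.
Job 2 cannot start until job 1 (finishes minute 40, plus 15-minute gap → minute 55); job 3 (finishes minute 14). The controlling bound is minute 55, so job 2 finishes at 55 + 50 = minute 105.
Job 5 needs all of job 2 (finishes minute 105); job 4 (finishes minute 110). That puts its earliest start at minute 110; it finishes at 110 + 30 = minute 140.
Job 6 needs all of job 5 (finishes minute 140, plus 20-minute gap → minute 160); job 2 (finishes minute 105). That puts its earliest start at minute 160; it finishes at 160 + 55 = minute 215.
The earliest everything can be done is minute 215, which is after the deadline of 178, so it is not possible.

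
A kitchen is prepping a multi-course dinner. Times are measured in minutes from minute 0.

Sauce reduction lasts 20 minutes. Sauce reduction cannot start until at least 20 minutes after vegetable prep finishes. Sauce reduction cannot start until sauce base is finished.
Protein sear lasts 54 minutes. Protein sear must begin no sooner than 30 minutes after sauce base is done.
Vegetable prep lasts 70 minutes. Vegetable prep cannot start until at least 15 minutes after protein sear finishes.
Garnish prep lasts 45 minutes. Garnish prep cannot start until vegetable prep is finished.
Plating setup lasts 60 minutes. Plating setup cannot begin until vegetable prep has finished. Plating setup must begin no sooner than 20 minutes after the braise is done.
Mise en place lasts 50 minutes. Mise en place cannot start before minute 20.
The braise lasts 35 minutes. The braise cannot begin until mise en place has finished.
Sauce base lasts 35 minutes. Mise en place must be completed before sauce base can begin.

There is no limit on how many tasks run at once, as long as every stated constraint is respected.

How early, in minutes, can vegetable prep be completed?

Mise en place cannot begin until its own release at minute 20. It runs from minute 20 to 20 + 50 = minute 70.
After mise en place (finishes minute 70), sauce base can start at minute 70 and finishes at minute 105.
Protein sear cannot begin until sauce base (finishes minute 105, plus 30-minute gap → minute 135). It runs from minute 135 to 135 + 54 = minute 189.
After protein sear (finishes minute 189, plus 15-minute gap → minute 204), vegetable prep can start at minute 204 and finishes at minute 274.

274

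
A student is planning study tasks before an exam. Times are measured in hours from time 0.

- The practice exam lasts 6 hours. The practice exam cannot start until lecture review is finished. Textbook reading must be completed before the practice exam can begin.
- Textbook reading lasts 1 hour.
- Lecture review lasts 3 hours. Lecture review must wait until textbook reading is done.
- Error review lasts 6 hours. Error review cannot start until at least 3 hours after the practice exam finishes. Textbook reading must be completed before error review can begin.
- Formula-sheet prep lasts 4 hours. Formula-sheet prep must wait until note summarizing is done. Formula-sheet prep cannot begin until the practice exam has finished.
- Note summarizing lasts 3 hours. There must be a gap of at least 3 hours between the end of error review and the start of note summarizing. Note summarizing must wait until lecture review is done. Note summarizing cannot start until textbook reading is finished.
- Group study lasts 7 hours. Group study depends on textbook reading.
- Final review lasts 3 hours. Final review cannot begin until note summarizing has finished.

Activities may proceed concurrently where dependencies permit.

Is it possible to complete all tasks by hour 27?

Textbook reading can start immediately at hour 0; it finishes at hour 1.
After textbook reading (finishes hour 1), group study can start at hour 1 and finishes at hour 8.
Lecture review cannot begin until textbook reading (finishes hour 1). It runs from hour 1 to 1 + 3 = hour 4.
The practice exam cannot start until lecture review (finishes hour 4); textbook reading (finishes hour 1). The controlling bound is hour 4, so the practice exam finishes at 4 + 6 = hour 10.
Error review cannot start until the practice exam (finishes hour 10, plus 3-hour gap → hour 13); textbook reading (finishes hour 1). The controlling bound is hour 13, so error review finishes at 13 + 6 = hour 19.
For note summarizing: error review (finishes hour 19, plus 3-hour gap → hour 22); lecture review (finishes hour 4); textbook reading (finishes hour 1). Taking the maximum gives a start of hour 22, and it finishes at 22 + 3 = hour 25.
Final review cannot begin until note summarizing (finishes hour 25). It runs from hour 25 to 25 + 3 = hour 28.
Formula-sheet prep has to wait for note summarizing (finishes hour 25); the practice exam (finishes hour 10). The latest of these is hour 25, so formula-sheet prep runs hour 25 to 25 + 4 = hour 29.
The earliest everything can be done is hour 29, which is after the deadline of 27, so it is not possible.

No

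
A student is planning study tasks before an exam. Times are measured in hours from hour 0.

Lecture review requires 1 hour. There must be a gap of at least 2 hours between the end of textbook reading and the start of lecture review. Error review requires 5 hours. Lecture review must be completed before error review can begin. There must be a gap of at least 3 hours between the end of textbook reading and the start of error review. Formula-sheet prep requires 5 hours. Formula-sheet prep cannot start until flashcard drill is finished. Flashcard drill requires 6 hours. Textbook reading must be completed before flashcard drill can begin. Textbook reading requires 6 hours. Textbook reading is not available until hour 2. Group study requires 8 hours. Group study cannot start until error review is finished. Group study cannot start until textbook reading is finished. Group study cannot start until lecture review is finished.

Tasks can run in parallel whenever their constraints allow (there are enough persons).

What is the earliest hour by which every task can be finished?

24

Textbook reading cannot begin until its own release at hour 2. It runs from hour 2 to 2 + 6 = hour 8.
Flashcard drill waits on textbook reading (finishes hour 8), so it starts at hour 8 and finishes at 8 + 6 = hour 14.
Formula-sheet prep cannot begin until flashcard drill (finishes hour 14). It runs from hour 14 to 14 + 5 = hour 19.
Lecture review cannot begin until textbook reading (finishes hour 8, plus 2-hour gap → hour 10). It runs from hour 10 to 10 + 1 = hour 11.
Error review cannot start until lecture review (finishes hour 11); textbook reading (finishes hour 8, plus 3-hour gap → hour 11). The controlling bound is hour 11, so error review finishes at 11 + 5 = hour 16.
Group study cannot start until error review (finishes hour 16); textbook reading (finishes hour 8); lecture review (finishes hour 11). The controlling bound is hour 16, so group study finishes at 16 + 8 = hour 24.
All tasks are finished once the last one completes. Finish times: Textbook reading at 8, Lecture review at 11, Flashcard drill at 14, Error review at 16, Group study at 24, Formula-sheet prep at 19. The latest is hour 24.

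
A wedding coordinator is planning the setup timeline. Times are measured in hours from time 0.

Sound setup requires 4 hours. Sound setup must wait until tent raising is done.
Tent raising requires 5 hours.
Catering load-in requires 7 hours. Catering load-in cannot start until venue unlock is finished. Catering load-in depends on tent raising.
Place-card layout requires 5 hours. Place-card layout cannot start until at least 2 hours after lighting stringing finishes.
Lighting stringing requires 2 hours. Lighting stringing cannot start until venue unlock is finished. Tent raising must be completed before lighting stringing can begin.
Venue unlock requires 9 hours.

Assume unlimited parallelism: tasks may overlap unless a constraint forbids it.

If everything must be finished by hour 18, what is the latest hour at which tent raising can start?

Place-card layout must finish by hour 18; it takes 5 hours, so it must start by 18 − 5 = hour 13.
Lighting stringing feeds into place-card layout (must start by hour 13, minus 2-hour gap → hour 11); so lighting stringing must finish by hour 11 and therefore start by hour 9.
Nothing follows catering load-in; the deadline of hour 18 is its only limit. It must start by 18 − 7 = hour 11.
To finish by hour 18, sound setup (duration 4) must start no later than hour 14.
For tent raising: lighting stringing (must start by hour 9); sound setup (must start by hour 14); catering load-in (must start by hour 11). The most restrictive is hour 9; with a 5-hour duration, tent raising must start by hour 4.

4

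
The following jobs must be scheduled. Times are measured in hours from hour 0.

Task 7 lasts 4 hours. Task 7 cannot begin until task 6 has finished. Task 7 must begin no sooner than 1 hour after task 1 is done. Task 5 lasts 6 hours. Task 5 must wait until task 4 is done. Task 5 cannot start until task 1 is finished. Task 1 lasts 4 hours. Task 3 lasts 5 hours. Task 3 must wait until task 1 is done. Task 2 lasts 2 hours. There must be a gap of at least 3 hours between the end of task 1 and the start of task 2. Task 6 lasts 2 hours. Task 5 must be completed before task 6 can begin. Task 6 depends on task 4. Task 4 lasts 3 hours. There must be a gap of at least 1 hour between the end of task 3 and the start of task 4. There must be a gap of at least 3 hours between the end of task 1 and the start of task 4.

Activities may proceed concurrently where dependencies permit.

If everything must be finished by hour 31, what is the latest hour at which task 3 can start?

10

To finish by hour 31, task 7 (duration 4) must start no later than hour 27.
Task 6 has to be done before task 7 (must start by hour 27). That means finishing by hour 27, i.e. starting by 27 − 2 = hour 25.
Task 5 has to be done before task 6 (must start by hour 25). That means finishing by hour 25, i.e. starting by 25 − 6 = hour 19.
Task 4 must finish in time for task 5 (must start by hour 19); task 6 (must start by hour 25). The tightest is hour 19, so task 4 must start by 19 − 3 = hour 16.
Task 3 has to be done before task 4 (must start by hour 16, minus 1-hour gap → hour 15). That means finishing by hour 15, i.e. starting by 15 − 5 = hour 10.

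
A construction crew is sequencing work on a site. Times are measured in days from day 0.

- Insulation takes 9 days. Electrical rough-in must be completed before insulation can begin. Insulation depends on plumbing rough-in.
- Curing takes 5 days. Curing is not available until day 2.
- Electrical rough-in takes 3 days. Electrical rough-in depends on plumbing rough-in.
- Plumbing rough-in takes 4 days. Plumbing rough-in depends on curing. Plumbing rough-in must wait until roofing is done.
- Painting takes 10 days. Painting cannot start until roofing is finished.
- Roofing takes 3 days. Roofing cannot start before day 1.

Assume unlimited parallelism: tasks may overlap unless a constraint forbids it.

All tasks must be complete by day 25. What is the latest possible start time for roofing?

6

Nothing follows insulation; the deadline of day 25 is its only limit. It must start by 25 − 9 = day 16.
Electrical rough-in must finish before insulation (must start by day 16). With a 3-day duration, electrical rough-in must start by 16 − 3 = day 13.
For plumbing rough-in: electrical rough-in (must start by day 13); insulation (must start by day 16). The most restrictive is day 13; with a 4-day duration, plumbing rough-in must start by day 9.
Painting must finish by day 25; it takes 10 days, so it must start by 25 − 10 = day 15.
Roofing feeds plumbing rough-in (must start by day 9); painting (must start by day 15). Taking the minimum, roofing must finish by day 9 and start by 9 − 3 = day 6.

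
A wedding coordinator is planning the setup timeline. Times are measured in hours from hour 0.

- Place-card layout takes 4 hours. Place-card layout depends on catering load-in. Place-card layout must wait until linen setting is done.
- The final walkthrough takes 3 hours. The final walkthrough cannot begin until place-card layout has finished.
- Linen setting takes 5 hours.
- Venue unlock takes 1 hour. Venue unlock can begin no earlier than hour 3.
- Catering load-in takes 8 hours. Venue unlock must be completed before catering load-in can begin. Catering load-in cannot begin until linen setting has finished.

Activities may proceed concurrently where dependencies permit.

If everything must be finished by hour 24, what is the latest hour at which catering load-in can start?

The final walkthrough must finish by hour 24; it takes 3 hours, so it must start by 24 − 3 = hour 21.
Since the final walkthrough (must start by hour 21) depends on it, place-card layout must finish by hour 21. Backing off its 4-hour duration gives a latest start of hour 17.
Catering load-in has to be done before place-card layout (must start by hour 17). That means finishing by hour 17, i.e. starting by 17 − 8 = hour 9.

9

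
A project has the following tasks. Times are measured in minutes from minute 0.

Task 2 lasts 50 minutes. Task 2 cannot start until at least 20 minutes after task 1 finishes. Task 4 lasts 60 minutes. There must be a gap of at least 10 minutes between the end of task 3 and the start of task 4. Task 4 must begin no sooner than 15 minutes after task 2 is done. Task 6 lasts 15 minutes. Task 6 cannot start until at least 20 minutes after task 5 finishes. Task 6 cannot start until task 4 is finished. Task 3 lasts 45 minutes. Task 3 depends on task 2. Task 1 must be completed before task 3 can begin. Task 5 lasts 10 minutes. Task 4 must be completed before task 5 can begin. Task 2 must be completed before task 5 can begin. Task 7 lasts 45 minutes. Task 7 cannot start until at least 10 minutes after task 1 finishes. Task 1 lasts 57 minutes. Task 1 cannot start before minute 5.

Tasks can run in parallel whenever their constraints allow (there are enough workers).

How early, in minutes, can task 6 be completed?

Task 1 waits on its own release at minute 5, so it starts at minute 5 and finishes at 5 + 57 = minute 62.
Task 2 cannot begin until task 1 (finishes minute 62, plus 20-minute gap → minute 82). It runs from minute 82 to 82 + 50 = minute 132.
For task 3: task 2 (finishes minute 132); task 1 (finishes minute 62). Taking the maximum gives a start of minute 132, and it finishes at 132 + 45 = minute 177.
Task 4 has to wait for task 3 (finishes minute 177, plus 10-minute gap → minute 187); task 2 (finishes minute 132, plus 15-minute gap → minute 147). The latest of these is minute 187, so task 4 runs minute 187 to 187 + 60 = minute 247.
For task 5: task 4 (finishes minute 247); task 2 (finishes minute 132). Taking the maximum gives a start of minute 247, and it finishes at 247 + 10 = minute 257.
Task 6 has to wait for task 5 (finishes minute 257, plus 20-minute gap → minute 277); task 4 (finishes minute 247). The latest of these is minute 277, so task 6 runs minute 277 to 277 + 15 = minute 292.

292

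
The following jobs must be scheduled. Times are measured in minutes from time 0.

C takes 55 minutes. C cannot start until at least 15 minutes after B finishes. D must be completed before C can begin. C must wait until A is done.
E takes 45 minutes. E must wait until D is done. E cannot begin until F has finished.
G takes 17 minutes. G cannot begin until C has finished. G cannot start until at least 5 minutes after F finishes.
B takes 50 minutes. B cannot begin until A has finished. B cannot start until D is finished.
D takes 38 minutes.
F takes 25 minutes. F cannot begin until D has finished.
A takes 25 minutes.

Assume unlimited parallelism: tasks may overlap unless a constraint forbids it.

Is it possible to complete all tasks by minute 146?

No

Nothing blocks D, so it runs from minute 0 to minute 38.
F waits on D (finishes minute 38), so it starts at minute 38 and finishes at 38 + 25 = minute 63.
For E: D (finishes minute 38); F (finishes minute 63). Taking the maximum gives a start of minute 63, and it finishes at 63 + 45 = minute 108.
A can start immediately at minute 0; it finishes at minute 25.
B needs all of A (finishes minute 25); D (finishes minute 38). That puts its earliest start at minute 38; it finishes at 38 + 50 = minute 88.
C cannot start until B (finishes minute 88, plus 15-minute gap → minute 103); D (finishes minute 38); A (finishes minute 25). The controlling bound is minute 103, so C finishes at 103 + 55 = minute 158.
G cannot start until C (finishes minute 158); F (finishes minute 63, plus 5-minute gap → minute 68). The controlling bound is minute 158, so G finishes at 158 + 17 = minute 175.
The earliest everything can be done is minute 175, which is after the deadline of 146, so it is not possible.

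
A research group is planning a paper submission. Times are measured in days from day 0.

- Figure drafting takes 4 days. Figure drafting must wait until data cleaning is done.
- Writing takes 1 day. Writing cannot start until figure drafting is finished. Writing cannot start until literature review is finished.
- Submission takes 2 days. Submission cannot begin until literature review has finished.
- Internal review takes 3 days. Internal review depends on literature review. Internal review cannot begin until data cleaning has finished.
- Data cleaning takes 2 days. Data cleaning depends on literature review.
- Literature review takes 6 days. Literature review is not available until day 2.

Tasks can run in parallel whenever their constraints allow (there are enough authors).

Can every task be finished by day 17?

Yes

After its own release at day 2, literature review can start at day 2 and finishes at day 8.
After literature review (finishes day 8), submission can start at day 8 and finishes at day 10.
Data cleaning cannot begin until literature review (finishes day 8). It runs from day 8 to 8 + 2 = day 10.
For internal review: literature review (finishes day 8); data cleaning (finishes day 10). Taking the maximum gives a start of day 10, and it finishes at 10 + 3 = day 13.
Figure drafting cannot begin until data cleaning (finishes day 10). It runs from day 10 to 10 + 4 = day 14.
Writing needs all of figure drafting (finishes day 14); literature review (finishes day 8). That puts its earliest start at day 14; it finishes at 14 + 1 = day 15.
Every task is finished by day 15, which is no later than the deadline of 17, so the schedule is feasible.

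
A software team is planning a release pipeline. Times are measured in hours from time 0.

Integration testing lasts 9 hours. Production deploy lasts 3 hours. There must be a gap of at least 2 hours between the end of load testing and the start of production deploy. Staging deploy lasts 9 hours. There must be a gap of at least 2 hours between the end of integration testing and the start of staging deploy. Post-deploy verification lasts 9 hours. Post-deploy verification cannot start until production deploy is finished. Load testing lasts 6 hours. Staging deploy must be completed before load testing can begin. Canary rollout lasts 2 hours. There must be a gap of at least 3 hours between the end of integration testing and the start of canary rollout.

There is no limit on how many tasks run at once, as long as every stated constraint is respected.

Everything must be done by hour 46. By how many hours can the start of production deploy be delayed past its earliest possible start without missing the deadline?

Integration testing can start immediately at hour 0; it finishes at hour 9.
Staging deploy waits on integration testing (finishes hour 9, plus 2-hour gap → hour 11), so it starts at hour 11 and finishes at 11 + 9 = hour 20.
After staging deploy (finishes hour 20), load testing can start at hour 20 and finishes at hour 26.
After load testing (finishes hour 26, plus 2-hour gap → hour 28), production deploy can start at hour 28 and finishes at hour 31.

Working backward from the deadline:
To finish by hour 46, post-deploy verification (duration 9) must start no later than hour 37.
Production deploy has to be done before post-deploy verification (must start by hour 37). That means finishing by hour 37, i.e. starting by 37 − 3 = hour 34.
So production deploy can start as early as hour 28 and as late as hour 34, giving 34 − 28 = 6 hours of slack.

6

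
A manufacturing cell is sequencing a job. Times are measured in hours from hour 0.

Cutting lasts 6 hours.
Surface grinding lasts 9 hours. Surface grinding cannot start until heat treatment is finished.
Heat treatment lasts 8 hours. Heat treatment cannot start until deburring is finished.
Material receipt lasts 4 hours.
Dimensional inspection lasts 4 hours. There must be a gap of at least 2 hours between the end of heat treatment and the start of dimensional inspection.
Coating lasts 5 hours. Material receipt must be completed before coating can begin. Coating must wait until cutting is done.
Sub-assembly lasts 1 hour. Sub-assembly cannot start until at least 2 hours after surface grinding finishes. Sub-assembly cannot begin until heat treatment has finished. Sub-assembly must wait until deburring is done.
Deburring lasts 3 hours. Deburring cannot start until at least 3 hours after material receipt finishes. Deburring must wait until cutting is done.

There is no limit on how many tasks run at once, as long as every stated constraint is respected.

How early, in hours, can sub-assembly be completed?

30

Cutting has no prerequisites, so it starts at hour 0 and finishes at hour 6.
Material receipt has no prerequisites, so it starts at hour 0 and finishes at hour 4.
For deburring: material receipt (finishes hour 4, plus 3-hour gap → hour 7); cutting (finishes hour 6). Taking the maximum gives a start of hour 7, and it finishes at 7 + 3 = hour 10.
After deburring (finishes hour 10), heat treatment can start at hour 10 and finishes at hour 18.
Surface grinding cannot begin until heat treatment (finishes hour 18). It runs from hour 18 to 18 + 9 = hour 27.
Sub-assembly cannot start until surface grinding (finishes hour 27, plus 2-hour gap → hour 29); heat treatment (finishes hour 18); deburring (finishes hour 10). The controlling bound is hour 29, so sub-assembly finishes at 29 + 1 = hour 30.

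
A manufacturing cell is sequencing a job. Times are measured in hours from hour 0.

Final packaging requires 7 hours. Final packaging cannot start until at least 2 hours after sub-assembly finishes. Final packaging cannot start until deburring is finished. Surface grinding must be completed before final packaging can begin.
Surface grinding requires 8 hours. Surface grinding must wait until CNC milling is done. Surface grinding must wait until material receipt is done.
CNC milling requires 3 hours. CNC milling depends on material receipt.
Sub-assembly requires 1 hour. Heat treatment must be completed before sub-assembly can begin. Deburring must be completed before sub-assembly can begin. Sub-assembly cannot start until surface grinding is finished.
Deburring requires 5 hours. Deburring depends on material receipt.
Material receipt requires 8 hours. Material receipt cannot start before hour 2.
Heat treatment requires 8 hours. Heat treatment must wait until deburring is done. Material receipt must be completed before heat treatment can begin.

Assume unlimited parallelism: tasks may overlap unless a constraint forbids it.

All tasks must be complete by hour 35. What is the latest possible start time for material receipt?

To finish by hour 35, final packaging (duration 7) must start no later than hour 28.
Sub-assembly feeds into final packaging (must start by hour 28, minus 2-hour gap → hour 26); so sub-assembly must finish by hour 26 and therefore start by hour 25.
Heat treatment feeds into sub-assembly (must start by hour 25); so heat treatment must finish by hour 25 and therefore start by hour 17.
Deburring must finish in time for heat treatment (must start by hour 17); sub-assembly (must start by hour 25); final packaging (must start by hour 28). The tightest is hour 17, so deburring must start by 17 − 5 = hour 12.
Surface grinding must finish in time for sub-assembly (must start by hour 25); final packaging (must start by hour 28). The tightest is hour 25, so surface grinding must start by 25 − 8 = hour 17.
CNC milling must finish before surface grinding (must start by hour 17). With a 3-hour duration, CNC milling must start by 17 − 3 = hour 14.
Material receipt must finish in time for deburring (must start by hour 12); CNC milling (must start by hour 14); heat treatment (must start by hour 17); surface grinding (must start by hour 17). The tightest is hour 12, so material receipt must start by 12 − 8 = hour 4.

4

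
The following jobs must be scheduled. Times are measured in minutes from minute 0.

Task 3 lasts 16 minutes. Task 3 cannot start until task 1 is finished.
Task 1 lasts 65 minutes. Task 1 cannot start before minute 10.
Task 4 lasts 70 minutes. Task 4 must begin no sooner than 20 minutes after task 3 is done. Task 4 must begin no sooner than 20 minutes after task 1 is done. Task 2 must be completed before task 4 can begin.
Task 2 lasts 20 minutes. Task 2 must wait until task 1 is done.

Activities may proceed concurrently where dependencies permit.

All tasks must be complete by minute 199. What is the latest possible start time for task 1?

To finish by minute 199, task 4 (duration 70) must start no later than minute 129.
Task 2 must finish before task 4 (must start by minute 129). With a 20-minute duration, task 2 must start by 129 − 20 = minute 109.
Task 3 has to be done before task 4 (must start by minute 129, minus 20-minute gap → minute 109). That means finishing by minute 109, i.e. starting by 109 − 16 = minute 93.
Task 1 feeds task 2 (must start by minute 109); task 3 (must start by minute 93); task 4 (must start by minute 129, minus 20-minute gap → minute 109). Taking the minimum, task 1 must finish by minute 93 and start by 93 − 65 = minute 28.

28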